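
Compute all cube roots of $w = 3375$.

|w| = 3375, arg(w) = 0°
Root modulus = 3375^(1/3) = 15
Root arguments: θ_k = (0° + 360°k)/3 for k = 0, 1, ..., 2
Roots: 15, -15/2 + (15*sqrt(3)/2)i, -15/2 - (15*sqrt(3)/2)i


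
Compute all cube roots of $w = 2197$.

|w| = 2197, arg(w) = 0°
Root modulus = 2197^(1/3) = 13
Root arguments: θ_k = (0° + 360°k)/3 for k = 0, 1, ..., 2
Roots: 13, -13/2 + (13*sqrt(3)/2)i, -13/2 - (13*sqrt(3)/2)i


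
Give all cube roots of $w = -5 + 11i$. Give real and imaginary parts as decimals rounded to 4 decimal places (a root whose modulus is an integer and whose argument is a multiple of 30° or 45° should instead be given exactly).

|w| = sqrt(146) ≈ 12.083046, arg(w) ≈ 114.443955°
Root modulus = sqrt(146)^(1/3) ≈ 2.294698
Root arguments: θ_k = (arg(w) + 360°k)/3 for k = 0, 1, ..., 2
Compute each root as (root modulus)(cos θ_k + i sin θ_k) using full-precision intermediates, then round to 4 decimal places.
Roots: 1.8046 + 1.4174i, -2.1298 + 0.8541i, 0.3252 - 2.2715i


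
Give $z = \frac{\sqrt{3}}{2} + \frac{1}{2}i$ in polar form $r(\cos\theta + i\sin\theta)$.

r = |z| = sqrt(a^2 + b^2) = sqrt((sqrt(3)/2)^2 + (1/2)^2) = sqrt(3/4 + 1/4) = sqrt(1) = 1
θ = arctan(b/a) = arctan(0.5/0.866) (quadrant-adjusted) = 30°
z = 1(cos 30° + i sin 30°)


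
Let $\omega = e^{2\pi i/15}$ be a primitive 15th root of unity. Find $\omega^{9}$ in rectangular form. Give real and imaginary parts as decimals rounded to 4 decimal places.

ω^9 = e^(2πi·9/15) = e^(i·6π/5)
= cos(6π/5) + i sin(6π/5)
= -0.8090 - 0.5878i


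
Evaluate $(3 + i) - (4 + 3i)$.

(3 - 4) + (1 - 3)i = -1 - 2i


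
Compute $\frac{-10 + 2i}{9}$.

Divisor is real, so divide each part by 9:
= -10/9 + (2/9)i


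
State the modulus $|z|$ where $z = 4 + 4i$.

|z| = sqrt(a^2 + b^2) = sqrt(4^2 + 4^2) = sqrt(32) = sqrt(32)


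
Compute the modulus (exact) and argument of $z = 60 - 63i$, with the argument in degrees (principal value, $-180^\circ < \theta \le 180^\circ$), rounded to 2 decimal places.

|z| = sqrt(60^2 + (-63)^2) = 87
arg(z) = arctan(b/a) = arctan(-63/60) (quadrant-adjusted) = -46.40°


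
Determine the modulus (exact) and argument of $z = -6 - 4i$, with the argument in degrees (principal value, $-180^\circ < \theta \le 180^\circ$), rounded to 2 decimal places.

|z| = sqrt((-6)^2 + (-4)^2) = sqrt(52)
arg(z) = arctan(b/a) = arctan(-4/-6) (quadrant-adjusted) = -146.31°


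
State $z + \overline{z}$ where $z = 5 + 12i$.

z + conjugate(z) = (a + bi) + (a - bi) = 2a
= 2 * 5 = 10


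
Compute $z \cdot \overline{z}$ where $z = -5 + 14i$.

z * conjugate(z) = |z|^2 = a^2 + b^2
= (-5)^2 + 14^2 = 221


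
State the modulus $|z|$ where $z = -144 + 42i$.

|z| = sqrt(a^2 + b^2) = sqrt((-144)^2 + 42^2) = sqrt(22500) = 150


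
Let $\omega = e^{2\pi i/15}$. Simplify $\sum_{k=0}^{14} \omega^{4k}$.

Let ζ = ω^4 = e^(2πi·4/15). Since 15 ∤ 4, ζ ≠ 1.
Sum = Σ_{k=0}^{14} ζ^k = (ζ^15 - 1)/(ζ - 1) = (ω^{4·15} - 1)/(ζ - 1) = (1 - 1)/(ζ - 1) = 0


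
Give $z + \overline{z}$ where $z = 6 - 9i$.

z + conjugate(z) = (a + bi) + (a - bi) = 2a
= 2 * 6 = 12


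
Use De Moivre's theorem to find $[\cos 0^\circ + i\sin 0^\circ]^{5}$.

By De Moivre: z^n = r^n(cos(nθ) + i sin(nθ))
= 1^5(cos(5*0°) + i sin(5*0°))
= 1(cos 0° + i sin 0°)
= 1


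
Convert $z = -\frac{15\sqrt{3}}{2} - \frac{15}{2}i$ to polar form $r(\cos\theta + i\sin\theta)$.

r = |z| = sqrt(a^2 + b^2) = sqrt((-15*sqrt(3)/2)^2 + (-15/2)^2) = sqrt(675/4 + 225/4) = sqrt(225) = 15
θ = arctan(b/a) = arctan(-7.5/-12.9904) (quadrant-adjusted) = 210°
z = 15(cos 210° + i sin 210°)


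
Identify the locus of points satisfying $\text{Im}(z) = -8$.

Im(z) = y where z = x + yi; the equation y = -8 is satisfied by all points with that y-coordinate
Locus: Horizontal line y = -8


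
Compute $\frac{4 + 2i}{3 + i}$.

Multiply numerator and denominator by conjugate (3 - i):
= (4 + 2i)(3 - i) / (3^2 + 1^2)
= (14 + 2i) / 10
Divide through by 2: (7 + i) / 5
= 7/5 + (1/5)i


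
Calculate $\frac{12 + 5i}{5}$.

Divisor is real, so divide each part by 5:
= 12/5 + i


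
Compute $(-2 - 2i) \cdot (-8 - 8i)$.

(a1*a2 - b1*b2) + (a1*b2 + b1*a2)i
= (16 - 16) + (16 + 16)i
= 32i


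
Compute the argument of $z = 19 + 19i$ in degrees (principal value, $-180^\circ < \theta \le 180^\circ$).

θ = arctan(b/a) = arctan(19/19) (quadrant-adjusted) = 45°


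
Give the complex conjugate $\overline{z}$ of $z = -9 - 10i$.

If z = a + bi, then conjugate(z) = a - bi
conjugate(-9 - 10i) = -9 + 10i


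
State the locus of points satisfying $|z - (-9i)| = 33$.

|z - z0| = r describes a circle centered at z0 with radius r
Here z0 = -9i and r = 33
Locus: Circle centered at (0, -9) with radius 33


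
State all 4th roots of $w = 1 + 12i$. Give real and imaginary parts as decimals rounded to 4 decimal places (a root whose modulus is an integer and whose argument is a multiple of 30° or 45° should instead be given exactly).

|w| = sqrt(145) ≈ 12.041595, arg(w) ≈ 85.236358°
Root modulus = sqrt(145)^(1/4) ≈ 1.862820
Root arguments: θ_k = (arg(w) + 360°k)/4 for k = 0, 1, ..., 3
Compute each root as (root modulus)(cos θ_k + i sin θ_k) using full-precision intermediates, then round to 4 decimal places.
Roots: 1.7355 + 0.6769i, -0.6769 + 1.7355i, -1.7355 - 0.6769i, 0.6769 - 1.7355i


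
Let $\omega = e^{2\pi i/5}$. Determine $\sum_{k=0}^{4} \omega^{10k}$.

Since 5 divides 10, ω^10 = (ω^5)^2 = 1^2 = 1, so every term is 1.
Sum = 5 · 1 = 5


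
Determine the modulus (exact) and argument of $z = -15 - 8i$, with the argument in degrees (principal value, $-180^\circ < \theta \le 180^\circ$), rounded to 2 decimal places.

|z| = sqrt((-15)^2 + (-8)^2) = 17
arg(z) = arctan(b/a) = arctan(-8/-15) (quadrant-adjusted) = -151.93°


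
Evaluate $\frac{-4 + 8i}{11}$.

Divisor is real, so divide each part by 11:
= -4/11 + (8/11)i


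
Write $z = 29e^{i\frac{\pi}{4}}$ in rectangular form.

a = r cos θ = 29 * sqrt(2)/2 = 29*sqrt(2)/2
b = r sin θ = 29 * sqrt(2)/2 = 29*sqrt(2)/2
z = 29*sqrt(2)/2 + (29*sqrt(2)/2)i


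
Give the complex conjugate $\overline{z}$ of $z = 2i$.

If z = a + bi, then conjugate(z) = a - bi
conjugate(2i) = -2i


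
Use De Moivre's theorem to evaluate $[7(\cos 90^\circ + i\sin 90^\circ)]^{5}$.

By De Moivre: z^n = r^n(cos(nθ) + i sin(nθ))
= 7^5(cos(5*90°) + i sin(5*90°))
= 16807(cos 90° + i sin 90°)
= 16807i


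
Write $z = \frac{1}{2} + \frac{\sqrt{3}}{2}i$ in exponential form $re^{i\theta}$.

r = |z| = sqrt((1/2)^2 + (sqrt(3)/2)^2) = sqrt(1/4 + 3/4) = sqrt(1) = 1
θ = arctan(b/a) = arctan(0.866/0.5) (quadrant-adjusted) = 60° = π/3
z = 1e^(i*π/3)


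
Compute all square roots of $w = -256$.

|w| = 256, arg(w) = 180°
Root modulus = 256^(1/2) = 16
Root arguments: θ_k = (180° + 360°k)/2 for k = 0, 1, ..., 1
Roots: 16i, -16i


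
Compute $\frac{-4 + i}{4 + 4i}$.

Multiply numerator and denominator by conjugate (4 - 4i):
= (-4 + i)(4 - 4i) / (4^2 + 4^2)
= (-12 + 20i) / 32
Divide through by 4: (-3 + 5i) / 8
= -3/8 + (5/8)i


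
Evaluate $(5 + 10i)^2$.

(a + bi)^2 = a^2 - b^2 + 2abi
= 5^2 - 10^2 + 2*5*10i
= -75 + 100i


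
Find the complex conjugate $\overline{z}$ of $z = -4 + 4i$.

If z = a + bi, then conjugate(z) = a - bi
conjugate(-4 + 4i) = -4 - 4i


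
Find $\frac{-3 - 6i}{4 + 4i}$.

Multiply numerator and denominator by conjugate (4 - 4i):
= (-3 - 6i)(4 - 4i) / (4^2 + 4^2)
= (-36 - 12i) / 32
Divide through by 4: (-9 - 3i) / 8
= -9/8 - (3/8)i


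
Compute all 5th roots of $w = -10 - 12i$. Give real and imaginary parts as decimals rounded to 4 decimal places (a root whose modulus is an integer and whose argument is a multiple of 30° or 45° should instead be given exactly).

|w| = sqrt(244) ≈ 15.620499, arg(w) ≈ 230.194429°
Root modulus = sqrt(244)^(1/5) ≈ 1.732762
Root arguments: θ_k = (arg(w) + 360°k)/5 for k = 0, 1, ..., 4
Compute each root as (root modulus)(cos θ_k + i sin θ_k) using full-precision intermediates, then round to 4 decimal places.
Roots: 1.2028 + 1.2473i, -0.8145 + 1.5294i, -1.7062 - 0.3020i, -0.2400 - 1.7161i, 1.5579 - 0.7585i


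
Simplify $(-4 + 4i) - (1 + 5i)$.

(-4 - 1) + (4 - 5)i = -5 - i


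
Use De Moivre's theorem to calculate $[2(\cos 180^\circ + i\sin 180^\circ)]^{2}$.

By De Moivre: z^n = r^n(cos(nθ) + i sin(nθ))
= 2^2(cos(2*180°) + i sin(2*180°))
= 4(cos 0° + i sin 0°)
= 4


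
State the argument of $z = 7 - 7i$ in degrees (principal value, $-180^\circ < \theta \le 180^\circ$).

θ = arctan(b/a) = arctan(-7/7) (quadrant-adjusted) = -45°


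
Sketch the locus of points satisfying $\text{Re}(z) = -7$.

Re(z) = x where z = x + yi; the equation x = -7 is satisfied by all points with that x-coordinate
Locus: Vertical line x = -7


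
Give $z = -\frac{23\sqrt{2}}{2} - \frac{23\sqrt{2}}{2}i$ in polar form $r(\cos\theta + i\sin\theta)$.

r = |z| = sqrt(a^2 + b^2) = sqrt((-23*sqrt(2)/2)^2 + (-23*sqrt(2)/2)^2) = sqrt(529/2 + 529/2) = sqrt(529) = 23
θ = arctan(b/a) = arctan(-16.2635/-16.2635) (quadrant-adjusted) = 225°
z = 23(cos 225° + i sin 225°)


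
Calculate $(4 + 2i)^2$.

(a + bi)^2 = a^2 - b^2 + 2abi
= 4^2 - 2^2 + 2*4*2i
= 12 + 16i


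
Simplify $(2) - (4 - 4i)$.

(2 - 4) + (0 - (-4))i = -2 + 4i


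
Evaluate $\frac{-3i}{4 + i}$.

Multiply numerator and denominator by conjugate (4 - i):
= (-3i)(4 - i) / (4^2 + 1^2)
= (-3 - 12i) / 17
= -3/17 - (12/17)i


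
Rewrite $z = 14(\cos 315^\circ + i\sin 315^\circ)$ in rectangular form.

a = r cos θ = 14 * sqrt(2)/2 = 7*sqrt(2)
b = r sin θ = 14 * -sqrt(2)/2 = -7*sqrt(2)
z = 7*sqrt(2) - 7*sqrt(2)i


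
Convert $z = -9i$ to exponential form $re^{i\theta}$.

r = |z| = sqrt((0)^2 + (-9)^2) = sqrt(0 + 81) = sqrt(81) = 9
a = 0 and b < 0, so z lies on the negative imaginary axis: θ = -90° = -π/2
z = 9e^(-i*π/2)


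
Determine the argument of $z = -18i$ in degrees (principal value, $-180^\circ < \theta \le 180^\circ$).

a = 0 and b < 0, so z lies on the negative imaginary axis: θ = -90°


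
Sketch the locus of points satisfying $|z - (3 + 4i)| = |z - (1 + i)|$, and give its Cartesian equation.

|z - z1| = |z - z2| means z is equidistant from z1 and z2,
i.e. the perpendicular bisector of the segment from (3, 4) to (1, 1) (midpoint (2, 5/2)).
With z = x + yi, square both sides:
(x - 3)^2 + (y - 4)^2 = (x - 1)^2 + (y - 1)^2
The x^2 and y^2 terms cancel: -4x + (-6)y = 2 - 25 = -23
Simplify: 4x + 6y = 23
Locus: Perpendicular bisector of the segment from (3, 4) to (1, 1): the line 4x + 6y = 23


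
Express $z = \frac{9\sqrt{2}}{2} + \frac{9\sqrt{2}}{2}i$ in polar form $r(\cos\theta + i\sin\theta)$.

r = |z| = sqrt(a^2 + b^2) = sqrt((9*sqrt(2)/2)^2 + (9*sqrt(2)/2)^2) = sqrt(81/2 + 81/2) = sqrt(81) = 9
θ = arctan(b/a) = arctan(6.364/6.364) (quadrant-adjusted) = 45°
z = 9(cos 45° + i sin 45°)


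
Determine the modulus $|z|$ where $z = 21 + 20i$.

|z| = sqrt(a^2 + b^2) = sqrt(21^2 + 20^2) = sqrt(841) = 29


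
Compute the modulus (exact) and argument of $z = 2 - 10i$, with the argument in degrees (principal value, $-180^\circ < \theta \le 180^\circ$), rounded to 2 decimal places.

|z| = sqrt(2^2 + (-10)^2) = sqrt(104)
arg(z) = arctan(b/a) = arctan(-10/2) (quadrant-adjusted) = -78.69°


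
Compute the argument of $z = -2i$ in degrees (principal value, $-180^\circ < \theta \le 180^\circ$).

a = 0 and b < 0, so z lies on the negative imaginary axis: θ = -90°


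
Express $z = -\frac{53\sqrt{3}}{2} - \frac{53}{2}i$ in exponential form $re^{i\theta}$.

r = |z| = sqrt((-53*sqrt(3)/2)^2 + (-53/2)^2) = sqrt(8427/4 + 2809/4) = sqrt(2809) = 53
θ = arctan(b/a) = arctan(-26.5/-45.8993) (quadrant-adjusted) = -150° = -5π/6
z = 53e^(-i*5π/6)


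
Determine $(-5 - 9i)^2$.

(a + bi)^2 = a^2 - b^2 + 2abi
= (-5)^2 - (-9)^2 + 2*(-5)*(-9)i
= -56 + 90i


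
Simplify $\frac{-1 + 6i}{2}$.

Divisor is real, so divide each part by 2:
= -1/2 + 3i


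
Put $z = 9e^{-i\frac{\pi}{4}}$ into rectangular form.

a = r cos θ = 9 * sqrt(2)/2 = 9*sqrt(2)/2
b = r sin θ = 9 * -sqrt(2)/2 = -9*sqrt(2)/2
z = 9*sqrt(2)/2 - (9*sqrt(2)/2)i


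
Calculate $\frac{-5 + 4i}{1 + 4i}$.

Multiply numerator and denominator by conjugate (1 - 4i):
= (-5 + 4i)(1 - 4i) / (1^2 + 4^2)
= (11 + 24i) / 17
= 11/17 + (24/17)i


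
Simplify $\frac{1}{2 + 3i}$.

Multiply numerator and denominator by conjugate (2 - 3i):
= (1)(2 - 3i) / (2^2 + 3^2)
= (2 - 3i) / 13
= 2/13 - (3/13)i


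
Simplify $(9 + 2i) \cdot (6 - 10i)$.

(a1*a2 - b1*b2) + (a1*b2 + b1*a2)i
= (54 - (-20)) + (-90 + 12)i
= 74 - 78i


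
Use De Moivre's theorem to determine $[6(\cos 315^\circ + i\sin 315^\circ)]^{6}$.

By De Moivre: z^n = r^n(cos(nθ) + i sin(nθ))
= 6^6(cos(6*315°) + i sin(6*315°))
= 46656(cos 90° + i sin 90°)
= 46656i


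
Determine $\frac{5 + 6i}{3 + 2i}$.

Multiply numerator and denominator by conjugate (3 - 2i):
= (5 + 6i)(3 - 2i) / (3^2 + 2^2)
= (27 + 8i) / 13
= 27/13 + (8/13)i


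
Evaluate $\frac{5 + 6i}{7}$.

Divisor is real, so divide each part by 7:
= 5/7 + (6/7)i


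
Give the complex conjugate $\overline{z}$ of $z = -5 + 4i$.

If z = a + bi, then conjugate(z) = a - bi
conjugate(-5 + 4i) = -5 - 4i


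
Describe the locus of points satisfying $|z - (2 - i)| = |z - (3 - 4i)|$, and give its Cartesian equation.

|z - z1| = |z - z2| means z is equidistant from z1 and z2,
i.e. the perpendicular bisector of the segment from (2, -1) to (3, -4) (midpoint (5/2, -5/2)).
With z = x + yi, square both sides:
(x - 2)^2 + (y - (-1))^2 = (x - 3)^2 + (y - (-4))^2
The x^2 and y^2 terms cancel: 2x + (-6)y = 25 - 5 = 20
Simplify: x - 3y = 10
Locus: Perpendicular bisector of the segment from (2, -1) to (3, -4): the line x - 3y = 10


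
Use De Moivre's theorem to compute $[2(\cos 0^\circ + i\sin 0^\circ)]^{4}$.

By De Moivre: z^n = r^n(cos(nθ) + i sin(nθ))
= 2^4(cos(4*0°) + i sin(4*0°))
= 16(cos 0° + i sin 0°)
= 16


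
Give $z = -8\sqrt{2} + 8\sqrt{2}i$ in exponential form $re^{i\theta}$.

r = |z| = sqrt((-8*sqrt(2))^2 + (8*sqrt(2))^2) = sqrt(128 + 128) = sqrt(256) = 16
θ = arctan(b/a) = arctan(11.3137/-11.3137) (quadrant-adjusted) = 135° = 3π/4
z = 16e^(i*3π/4)


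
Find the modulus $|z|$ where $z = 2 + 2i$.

|z| = sqrt(a^2 + b^2) = sqrt(2^2 + 2^2) = sqrt(8) = sqrt(8)


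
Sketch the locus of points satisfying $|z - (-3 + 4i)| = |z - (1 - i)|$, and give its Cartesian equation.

|z - z1| = |z - z2| means z is equidistant from z1 and z2,
i.e. the perpendicular bisector of the segment from (-3, 4) to (1, -1) (midpoint (-1, 3/2)).
With z = x + yi, square both sides:
(x - (-3))^2 + (y - 4)^2 = (x - 1)^2 + (y - (-1))^2
The x^2 and y^2 terms cancel: 8x + (-10)y = 2 - 25 = -23
Simplify: 8x - 10y = -23
Locus: Perpendicular bisector of the segment from (-3, 4) to (1, -1): the line 8x - 10y = -23


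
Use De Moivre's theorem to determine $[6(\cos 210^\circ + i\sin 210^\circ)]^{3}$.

By De Moivre: z^n = r^n(cos(nθ) + i sin(nθ))
= 6^3(cos(3*210°) + i sin(3*210°))
= 216(cos 270° + i sin 270°)
= -216i


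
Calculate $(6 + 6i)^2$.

(a + bi)^2 = a^2 - b^2 + 2abi
= 6^2 - 6^2 + 2*6*6i
= 72i


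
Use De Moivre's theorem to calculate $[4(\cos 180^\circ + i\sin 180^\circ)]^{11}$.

By De Moivre: z^n = r^n(cos(nθ) + i sin(nθ))
= 4^11(cos(11*180°) + i sin(11*180°))
= 4194304(cos 180° + i sin 180°)
= -4194304


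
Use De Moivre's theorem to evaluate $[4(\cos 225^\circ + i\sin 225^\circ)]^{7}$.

By De Moivre: z^n = r^n(cos(nθ) + i sin(nθ))
= 4^7(cos(7*225°) + i sin(7*225°))
= 16384(cos 135° + i sin 135°)
= -8192*sqrt(2) + 8192*sqrt(2)i


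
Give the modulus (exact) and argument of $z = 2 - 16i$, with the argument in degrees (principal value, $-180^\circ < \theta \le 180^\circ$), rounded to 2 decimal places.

|z| = sqrt(2^2 + (-16)^2) = sqrt(260)
arg(z) = arctan(b/a) = arctan(-16/2) (quadrant-adjusted) = -82.87°


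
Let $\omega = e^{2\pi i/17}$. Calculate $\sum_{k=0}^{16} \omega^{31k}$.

Let ζ = ω^31 = e^(2πi·31/17). Since 17 ∤ 31, ζ ≠ 1.
Sum = Σ_{k=0}^{16} ζ^k = (ζ^17 - 1)/(ζ - 1) = (ω^{31·17} - 1)/(ζ - 1) = (1 - 1)/(ζ - 1) = 0


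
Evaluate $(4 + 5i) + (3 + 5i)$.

(4 + 3) + (5 + 5)i = 7 + 10i


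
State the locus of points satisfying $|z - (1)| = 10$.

|z - z0| = r describes a circle centered at z0 with radius r
Here z0 = 1 and r = 10
Locus: Circle centered at (1, 0) with radius 10


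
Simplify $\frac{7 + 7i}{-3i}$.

Multiply numerator and denominator by conjugate (3i):
= (7 + 7i)(3i) / (0^2 + (-3)^2)
= (-21 + 21i) / 9
Divide through by 3: (-7 + 7i) / 3
= -7/3 + (7/3)i


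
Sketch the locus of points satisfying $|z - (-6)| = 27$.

|z - z0| = r describes a circle centered at z0 with radius r
Here z0 = -6 and r = 27
Locus: Circle centered at (-6, 0) with radius 27


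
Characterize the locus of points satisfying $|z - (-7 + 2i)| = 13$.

|z - z0| = r describes a circle centered at z0 with radius r
Here z0 = -7 + 2i and r = 13
Locus: Circle centered at (-7, 2) with radius 13


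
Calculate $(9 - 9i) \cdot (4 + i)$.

(a1*a2 - b1*b2) + (a1*b2 + b1*a2)i
= (36 - (-9)) + (9 + (-36))i
= 45 - 27i


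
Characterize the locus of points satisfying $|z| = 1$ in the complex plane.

|z| = 1 means sqrt(x^2 + y^2) = 1
This is a circle of radius 1 centered at the origin


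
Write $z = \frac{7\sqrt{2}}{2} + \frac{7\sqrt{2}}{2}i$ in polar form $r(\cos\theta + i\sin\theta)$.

r = |z| = sqrt(a^2 + b^2) = sqrt((7*sqrt(2)/2)^2 + (7*sqrt(2)/2)^2) = sqrt(49/2 + 49/2) = sqrt(49) = 7
θ = arctan(b/a) = arctan(4.9497/4.9497) (quadrant-adjusted) = 45°
z = 7(cos 45° + i sin 45°)


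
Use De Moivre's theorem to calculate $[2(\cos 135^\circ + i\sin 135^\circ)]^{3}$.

By De Moivre: z^n = r^n(cos(nθ) + i sin(nθ))
= 2^3(cos(3*135°) + i sin(3*135°))
= 8(cos 45° + i sin 45°)
= 4*sqrt(2) + 4*sqrt(2)i


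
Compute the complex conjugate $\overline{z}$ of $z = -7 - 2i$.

If z = a + bi, then conjugate(z) = a - bi
conjugate(-7 - 2i) = -7 + 2i


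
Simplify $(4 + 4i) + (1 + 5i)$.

(4 + 1) + (4 + 5)i = 5 + 9i


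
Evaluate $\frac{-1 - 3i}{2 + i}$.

Multiply numerator and denominator by conjugate (2 - i):
= (-1 - 3i)(2 - i) / (2^2 + 1^2)
= (-5 - 5i) / 5
= -1 - i


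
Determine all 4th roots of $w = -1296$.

|w| = 1296, arg(w) = 180°
Root modulus = 1296^(1/4) = 6
Root arguments: θ_k = (180° + 360°k)/4 for k = 0, 1, ..., 3
Roots: 3*sqrt(2) + 3*sqrt(2)i, -3*sqrt(2) + 3*sqrt(2)i, -3*sqrt(2) - 3*sqrt(2)i, 3*sqrt(2) - 3*sqrt(2)i


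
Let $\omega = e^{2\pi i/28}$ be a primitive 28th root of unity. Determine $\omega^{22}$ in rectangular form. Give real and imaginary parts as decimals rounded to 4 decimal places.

ω^22 = e^(2πi·22/28) = e^(i·11π/7)
= cos(11π/7) + i sin(11π/7)
= 0.2225 - 0.9749i


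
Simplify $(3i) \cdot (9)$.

(a1*a2 - b1*b2) + (a1*b2 + b1*a2)i
= (0 - 0) + (0 + 27)i
= 27i


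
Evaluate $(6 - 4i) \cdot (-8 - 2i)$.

(a1*a2 - b1*b2) + (a1*b2 + b1*a2)i
= (-48 - 8) + (-12 + 32)i
= -56 + 20i


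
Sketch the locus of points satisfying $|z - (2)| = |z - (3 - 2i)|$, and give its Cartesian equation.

|z - z1| = |z - z2| means z is equidistant from z1 and z2,
i.e. the perpendicular bisector of the segment from (2, 0) to (3, -2) (midpoint (5/2, -1)).
With z = x + yi, square both sides:
(x - 2)^2 + (y - 0)^2 = (x - 3)^2 + (y - (-2))^2
The x^2 and y^2 terms cancel: 2x + (-4)y = 13 - 4 = 9
Simplify: 2x - 4y = 9
Locus: Perpendicular bisector of the segment from (2, 0) to (3, -2): the line 2x - 4y = 9


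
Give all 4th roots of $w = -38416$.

|w| = 38416, arg(w) = 180°
Root modulus = 38416^(1/4) = 14
Root arguments: θ_k = (180° + 360°k)/4 for k = 0, 1, ..., 3
Roots: 7*sqrt(2) + 7*sqrt(2)i, -7*sqrt(2) + 7*sqrt(2)i, -7*sqrt(2) - 7*sqrt(2)i, 7*sqrt(2) - 7*sqrt(2)i


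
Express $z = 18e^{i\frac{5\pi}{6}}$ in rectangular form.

a = r cos θ = 18 * -sqrt(3)/2 = -9*sqrt(3)
b = r sin θ = 18 * 1/2 = 9
z = -9*sqrt(3) + 9i


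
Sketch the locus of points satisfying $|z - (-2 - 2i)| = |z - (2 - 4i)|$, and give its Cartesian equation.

|z - z1| = |z - z2| means z is equidistant from z1 and z2,
i.e. the perpendicular bisector of the segment from (-2, -2) to (2, -4) (midpoint (0, -3)).
With z = x + yi, square both sides:
(x - (-2))^2 + (y - (-2))^2 = (x - 2)^2 + (y - (-4))^2
The x^2 and y^2 terms cancel: 8x + (-4)y = 20 - 8 = 12
Simplify: 2x - y = 3
Locus: Perpendicular bisector of the segment from (-2, -2) to (2, -4): the line 2x - y = 3


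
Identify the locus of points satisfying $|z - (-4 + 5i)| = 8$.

|z - z0| = r describes a circle centered at z0 with radius r
Here z0 = -4 + 5i and r = 8
Locus: Circle centered at (-4, 5) with radius 8


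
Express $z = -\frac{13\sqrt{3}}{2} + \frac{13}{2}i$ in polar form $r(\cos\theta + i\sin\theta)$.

r = |z| = sqrt(a^2 + b^2) = sqrt((-13*sqrt(3)/2)^2 + (13/2)^2) = sqrt(507/4 + 169/4) = sqrt(169) = 13
θ = arctan(b/a) = arctan(6.5/-11.2583) (quadrant-adjusted) = 150°
z = 13(cos 150° + i sin 150°)


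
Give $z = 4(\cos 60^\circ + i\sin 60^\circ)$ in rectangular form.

a = r cos θ = 4 * 1/2 = 2
b = r sin θ = 4 * sqrt(3)/2 = 2*sqrt(3)
z = 2 + 2*sqrt(3)i


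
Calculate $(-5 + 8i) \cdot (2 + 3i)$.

(a1*a2 - b1*b2) + (a1*b2 + b1*a2)i
= (-10 - 24) + (-15 + 16)i
= -34 + i


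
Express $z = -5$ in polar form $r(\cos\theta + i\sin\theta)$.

r = |z| = sqrt(a^2 + b^2) = sqrt((-5)^2 + (0)^2) = sqrt(25 + 0) = sqrt(25) = 5
b = 0 and a < 0, so z lies on the negative real axis: θ = 180°
z = 5(cos 180° + i sin 180°)


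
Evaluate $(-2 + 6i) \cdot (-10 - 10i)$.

(a1*a2 - b1*b2) + (a1*b2 + b1*a2)i
= (20 - (-60)) + (20 + (-60))i
= 80 - 40i


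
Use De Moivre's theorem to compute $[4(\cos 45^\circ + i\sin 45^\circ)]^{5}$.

By De Moivre: z^n = r^n(cos(nθ) + i sin(nθ))
= 4^5(cos(5*45°) + i sin(5*45°))
= 1024(cos 225° + i sin 225°)
= -512*sqrt(2) - 512*sqrt(2)i


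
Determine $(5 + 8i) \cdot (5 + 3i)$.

(a1*a2 - b1*b2) + (a1*b2 + b1*a2)i
= (25 - 24) + (15 + 40)i
= 1 + 55i


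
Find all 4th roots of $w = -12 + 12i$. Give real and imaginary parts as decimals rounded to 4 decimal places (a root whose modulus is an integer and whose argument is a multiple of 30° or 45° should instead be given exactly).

|w| = sqrt(288) ≈ 16.970563, arg(w) = 135°
Root modulus = sqrt(288)^(1/4) ≈ 2.029664
Root arguments: θ_k = (135° + 360°k)/4 for k = 0, 1, ..., 3
Compute each root as (root modulus)(cos θ_k + i sin θ_k) using full-precision intermediates, then round to 4 decimal places.
Roots: 1.6876 + 1.1276i, -1.1276 + 1.6876i, -1.6876 - 1.1276i, 1.1276 - 1.6876i


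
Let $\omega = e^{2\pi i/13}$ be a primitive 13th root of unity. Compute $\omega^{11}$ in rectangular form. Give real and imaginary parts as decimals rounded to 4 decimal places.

ω^11 = e^(2πi·11/13) = e^(i·22π/13)
= cos(22π/13) + i sin(22π/13)
= 0.5681 - 0.8230i


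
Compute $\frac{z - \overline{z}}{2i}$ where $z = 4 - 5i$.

z - conjugate(z) = 2bi
(z - conjugate(z))/(2i) = 2bi/(2i) = b = -5


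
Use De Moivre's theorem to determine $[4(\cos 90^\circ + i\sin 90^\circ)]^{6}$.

By De Moivre: z^n = r^n(cos(nθ) + i sin(nθ))
= 4^6(cos(6*90°) + i sin(6*90°))
= 4096(cos 180° + i sin 180°)
= -4096


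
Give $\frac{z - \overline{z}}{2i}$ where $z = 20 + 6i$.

z - conjugate(z) = 2bi
(z - conjugate(z))/(2i) = 2bi/(2i) = b = 6


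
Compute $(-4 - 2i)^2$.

(a + bi)^2 = a^2 - b^2 + 2abi
= (-4)^2 - (-2)^2 + 2*(-4)*(-2)i
= 12 + 16i


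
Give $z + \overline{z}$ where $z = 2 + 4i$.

z + conjugate(z) = (a + bi) + (a - bi) = 2a
= 2 * 2 = 4


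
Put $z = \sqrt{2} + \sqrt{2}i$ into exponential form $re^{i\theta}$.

r = |z| = sqrt((sqrt(2))^2 + (sqrt(2))^2) = sqrt(2 + 2) = sqrt(4) = 2
θ = arctan(b/a) = arctan(1.4142/1.4142) (quadrant-adjusted) = 45° = π/4
z = 2e^(i*π/4)


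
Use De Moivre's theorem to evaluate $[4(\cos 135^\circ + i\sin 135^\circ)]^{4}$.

By De Moivre: z^n = r^n(cos(nθ) + i sin(nθ))
= 4^4(cos(4*135°) + i sin(4*135°))
= 256(cos 180° + i sin 180°)
= -256


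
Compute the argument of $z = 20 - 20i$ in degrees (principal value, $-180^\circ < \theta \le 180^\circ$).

θ = arctan(b/a) = arctan(-20/20) (quadrant-adjusted) = -45°


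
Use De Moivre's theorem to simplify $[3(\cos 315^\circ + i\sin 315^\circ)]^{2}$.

By De Moivre: z^n = r^n(cos(nθ) + i sin(nθ))
= 3^2(cos(2*315°) + i sin(2*315°))
= 9(cos 270° + i sin 270°)
= -9i


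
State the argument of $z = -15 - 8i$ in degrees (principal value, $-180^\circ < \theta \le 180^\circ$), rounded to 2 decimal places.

θ = arctan(b/a) = arctan(-8/-15) (quadrant-adjusted) = -151.93°


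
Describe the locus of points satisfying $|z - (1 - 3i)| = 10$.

|z - z0| = r describes a circle centered at z0 with radius r
Here z0 = 1 - 3i and r = 10
Locus: Circle centered at (1, -3) with radius 10


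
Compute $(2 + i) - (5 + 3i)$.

(2 - 5) + (1 - 3)i = -3 - 2i


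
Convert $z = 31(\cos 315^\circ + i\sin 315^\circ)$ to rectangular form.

a = r cos θ = 31 * sqrt(2)/2 = 31*sqrt(2)/2
b = r sin θ = 31 * -sqrt(2)/2 = -31*sqrt(2)/2
z = 31*sqrt(2)/2 - (31*sqrt(2)/2)i


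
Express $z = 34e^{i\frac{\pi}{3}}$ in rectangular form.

a = r cos θ = 34 * 1/2 = 17
b = r sin θ = 34 * sqrt(3)/2 = 17*sqrt(3)
z = 17 + 17*sqrt(3)i


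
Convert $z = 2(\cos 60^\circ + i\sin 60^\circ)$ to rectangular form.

a = r cos θ = 2 * 1/2 = 1
b = r sin θ = 2 * sqrt(3)/2 = sqrt(3)
z = 1 + sqrt(3)i


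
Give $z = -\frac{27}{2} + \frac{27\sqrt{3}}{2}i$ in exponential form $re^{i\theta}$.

r = |z| = sqrt((-27/2)^2 + (27*sqrt(3)/2)^2) = sqrt(729/4 + 2187/4) = sqrt(729) = 27
θ = arctan(b/a) = arctan(23.3827/-13.5) (quadrant-adjusted) = 120° = 2π/3
z = 27e^(i*2π/3)


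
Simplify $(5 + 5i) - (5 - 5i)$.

(5 - 5) + (5 - (-5))i = 10i


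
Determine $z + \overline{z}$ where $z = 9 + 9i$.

z + conjugate(z) = (a + bi) + (a - bi) = 2a
= 2 * 9 = 18


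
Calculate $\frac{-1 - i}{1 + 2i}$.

Multiply numerator and denominator by conjugate (1 - 2i):
= (-1 - i)(1 - 2i) / (1^2 + 2^2)
= (-3 + i) / 5
= -3/5 + (1/5)i


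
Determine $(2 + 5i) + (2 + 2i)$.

(2 + 2) + (5 + 2)i = 4 + 7i


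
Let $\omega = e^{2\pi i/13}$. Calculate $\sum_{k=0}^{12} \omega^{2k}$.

Let ζ = ω^2 = e^(2πi·2/13). Since 13 ∤ 2, ζ ≠ 1.
Sum = Σ_{k=0}^{12} ζ^k = (ζ^13 - 1)/(ζ - 1) = (ω^{2·13} - 1)/(ζ - 1) = (1 - 1)/(ζ - 1) = 0


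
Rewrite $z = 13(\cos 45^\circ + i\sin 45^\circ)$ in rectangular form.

a = r cos θ = 13 * sqrt(2)/2 = 13*sqrt(2)/2
b = r sin θ = 13 * sqrt(2)/2 = 13*sqrt(2)/2
z = 13*sqrt(2)/2 + (13*sqrt(2)/2)i


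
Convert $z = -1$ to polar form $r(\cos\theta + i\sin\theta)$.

r = |z| = sqrt(a^2 + b^2) = sqrt((-1)^2 + (0)^2) = sqrt(1 + 0) = sqrt(1) = 1
b = 0 and a < 0, so z lies on the negative real axis: θ = 180°
z = 1(cos 180° + i sin 180°)


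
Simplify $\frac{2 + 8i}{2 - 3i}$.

Multiply numerator and denominator by conjugate (2 + 3i):
= (2 + 8i)(2 + 3i) / (2^2 + (-3)^2)
= (-20 + 22i) / 13
= -20/13 + (22/13)i


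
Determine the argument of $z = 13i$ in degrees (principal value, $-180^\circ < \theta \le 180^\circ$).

a = 0 and b > 0, so z lies on the positive imaginary axis: θ = 90°


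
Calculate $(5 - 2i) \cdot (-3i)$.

(a1*a2 - b1*b2) + (a1*b2 + b1*a2)i
= (0 - 6) + (-15 + 0)i
= -6 - 15i


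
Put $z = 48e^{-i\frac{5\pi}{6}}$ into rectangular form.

a = r cos θ = 48 * -sqrt(3)/2 = -24*sqrt(3)
b = r sin θ = 48 * -1/2 = -24
z = -24*sqrt(3) - 24i


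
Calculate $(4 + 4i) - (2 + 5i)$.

(4 - 2) + (4 - 5)i = 2 - i


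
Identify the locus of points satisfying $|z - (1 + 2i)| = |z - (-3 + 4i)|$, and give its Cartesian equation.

|z - z1| = |z - z2| means z is equidistant from z1 and z2,
i.e. the perpendicular bisector of the segment from (1, 2) to (-3, 4) (midpoint (-1, 3)).
With z = x + yi, square both sides:
(x - 1)^2 + (y - 2)^2 = (x - (-3))^2 + (y - 4)^2
The x^2 and y^2 terms cancel: -8x + 4y = 25 - 5 = 20
Simplify: 2x - y = -5
Locus: Perpendicular bisector of the segment from (1, 2) to (-3, 4): the line 2x - y = -5


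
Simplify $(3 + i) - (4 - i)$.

(3 - 4) + (1 - (-1))i = -1 + 2i


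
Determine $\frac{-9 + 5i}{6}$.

Divisor is real, so divide each part by 6:
= -3/2 + (5/6)i


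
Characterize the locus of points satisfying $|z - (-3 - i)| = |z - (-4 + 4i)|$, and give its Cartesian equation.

|z - z1| = |z - z2| means z is equidistant from z1 and z2,
i.e. the perpendicular bisector of the segment from (-3, -1) to (-4, 4) (midpoint (-7/2, 3/2)).
With z = x + yi, square both sides:
(x - (-3))^2 + (y - (-1))^2 = (x - (-4))^2 + (y - 4)^2
The x^2 and y^2 terms cancel: -2x + 10y = 32 - 10 = 22
Simplify: x - 5y = -11
Locus: Perpendicular bisector of the segment from (-3, -1) to (-4, 4): the line x - 5y = -11


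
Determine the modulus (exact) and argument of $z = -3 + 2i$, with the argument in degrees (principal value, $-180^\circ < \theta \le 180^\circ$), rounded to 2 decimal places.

|z| = sqrt((-3)^2 + 2^2) = sqrt(13)
arg(z) = arctan(b/a) = arctan(2/-3) (quadrant-adjusted) = 146.31°


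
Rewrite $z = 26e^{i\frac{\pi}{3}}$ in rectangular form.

a = r cos θ = 26 * 1/2 = 13
b = r sin θ = 26 * sqrt(3)/2 = 13*sqrt(3)
z = 13 + 13*sqrt(3)i


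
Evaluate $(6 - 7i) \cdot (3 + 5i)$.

(a1*a2 - b1*b2) + (a1*b2 + b1*a2)i
= (18 - (-35)) + (30 + (-21))i
= 53 + 9i


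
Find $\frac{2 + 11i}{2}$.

Divisor is real, so divide each part by 2:
= 1 + (11/2)i


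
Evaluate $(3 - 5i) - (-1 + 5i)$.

(3 - (-1)) + (-5 - 5)i = 4 - 10i


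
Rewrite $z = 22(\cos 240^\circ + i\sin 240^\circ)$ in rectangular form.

a = r cos θ = 22 * -1/2 = -11
b = r sin θ = 22 * -sqrt(3)/2 = -11*sqrt(3)
z = -11 - 11*sqrt(3)i


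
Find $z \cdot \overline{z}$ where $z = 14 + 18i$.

z * conjugate(z) = |z|^2 = a^2 + b^2
= 14^2 + 18^2 = 520


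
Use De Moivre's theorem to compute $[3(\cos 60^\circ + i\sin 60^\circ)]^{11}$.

By De Moivre: z^n = r^n(cos(nθ) + i sin(nθ))
= 3^11(cos(11*60°) + i sin(11*60°))
= 177147(cos 300° + i sin 300°)
= 177147/2 - (177147*sqrt(3)/2)i


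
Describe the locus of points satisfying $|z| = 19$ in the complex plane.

|z| = 19 means sqrt(x^2 + y^2) = 19
This is a circle of radius 19 centered at the origin


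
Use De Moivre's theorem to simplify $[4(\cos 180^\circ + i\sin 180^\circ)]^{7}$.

By De Moivre: z^n = r^n(cos(nθ) + i sin(nθ))
= 4^7(cos(7*180°) + i sin(7*180°))
= 16384(cos 180° + i sin 180°)
= -16384


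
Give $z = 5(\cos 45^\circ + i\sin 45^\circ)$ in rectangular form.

a = r cos θ = 5 * sqrt(2)/2 = 5*sqrt(2)/2
b = r sin θ = 5 * sqrt(2)/2 = 5*sqrt(2)/2
z = 5*sqrt(2)/2 + (5*sqrt(2)/2)i


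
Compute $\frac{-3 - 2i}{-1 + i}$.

Multiply numerator and denominator by conjugate (-1 - i):
= (-3 - 2i)(-1 - i) / ((-1)^2 + 1^2)
= (1 + 5i) / 2
= 1/2 + (5/2)i


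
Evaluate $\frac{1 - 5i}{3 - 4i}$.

Multiply numerator and denominator by conjugate (3 + 4i):
= (1 - 5i)(3 + 4i) / (3^2 + (-4)^2)
= (23 - 11i) / 25
= 23/25 - (11/25)i


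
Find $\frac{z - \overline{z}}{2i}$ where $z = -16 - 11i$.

z - conjugate(z) = 2bi
(z - conjugate(z))/(2i) = 2bi/(2i) = b = -11


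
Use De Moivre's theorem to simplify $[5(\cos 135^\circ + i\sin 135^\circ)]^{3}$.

By De Moivre: z^n = r^n(cos(nθ) + i sin(nθ))
= 5^3(cos(3*135°) + i sin(3*135°))
= 125(cos 45° + i sin 45°)
= 125*sqrt(2)/2 + (125*sqrt(2)/2)i


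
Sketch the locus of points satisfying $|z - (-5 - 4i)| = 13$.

|z - z0| = r describes a circle centered at z0 with radius r
Here z0 = -5 - 4i and r = 13
Locus: Circle centered at (-5, -4) with radius 13


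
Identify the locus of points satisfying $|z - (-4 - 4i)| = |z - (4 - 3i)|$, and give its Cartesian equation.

|z - z1| = |z - z2| means z is equidistant from z1 and z2,
i.e. the perpendicular bisector of the segment from (-4, -4) to (4, -3) (midpoint (0, -7/2)).
With z = x + yi, square both sides:
(x - (-4))^2 + (y - (-4))^2 = (x - 4)^2 + (y - (-3))^2
The x^2 and y^2 terms cancel: 16x + 2y = 25 - 32 = -7
Simplify: 16x + 2y = -7
Locus: Perpendicular bisector of the segment from (-4, -4) to (4, -3): the line 16x + 2y = -7


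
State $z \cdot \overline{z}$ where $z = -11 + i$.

z * conjugate(z) = |z|^2 = a^2 + b^2
= (-11)^2 + 1^2 = 122


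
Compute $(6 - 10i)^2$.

(a + bi)^2 = a^2 - b^2 + 2abi
= 6^2 - (-10)^2 + 2*6*(-10)i
= -64 - 120i


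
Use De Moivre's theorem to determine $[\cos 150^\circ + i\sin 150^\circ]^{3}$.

By De Moivre: z^n = r^n(cos(nθ) + i sin(nθ))
= 1^3(cos(3*150°) + i sin(3*150°))
= 1(cos 90° + i sin 90°)
= i


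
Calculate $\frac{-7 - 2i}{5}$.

Divisor is real, so divide each part by 5:
= -7/5 - (2/5)i


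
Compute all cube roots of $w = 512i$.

|w| = 512, arg(w) = 90°
Root modulus = 512^(1/3) = 8
Root arguments: θ_k = (90° + 360°k)/3 for k = 0, 1, ..., 2
Roots: 4*sqrt(3) + 4i, -4*sqrt(3) + 4i, -8i


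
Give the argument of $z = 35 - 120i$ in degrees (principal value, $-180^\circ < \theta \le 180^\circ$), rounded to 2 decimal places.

θ = arctan(b/a) = arctan(-120/35) (quadrant-adjusted) = -73.74°


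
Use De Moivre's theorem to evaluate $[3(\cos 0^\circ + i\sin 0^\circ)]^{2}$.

By De Moivre: z^n = r^n(cos(nθ) + i sin(nθ))
= 3^2(cos(2*0°) + i sin(2*0°))
= 9(cos 0° + i sin 0°)
= 9


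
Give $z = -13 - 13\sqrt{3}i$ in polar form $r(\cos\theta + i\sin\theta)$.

r = |z| = sqrt(a^2 + b^2) = sqrt((-13)^2 + (-13*sqrt(3))^2) = sqrt(169 + 507) = sqrt(676) = 26
θ = arctan(b/a) = arctan(-22.5167/-13) (quadrant-adjusted) = 240°
z = 26(cos 240° + i sin 240°)


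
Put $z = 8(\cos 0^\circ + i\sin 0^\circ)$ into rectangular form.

a = r cos θ = 8 * 1 = 8
b = r sin θ = 8 * 0 = 0
z = 8


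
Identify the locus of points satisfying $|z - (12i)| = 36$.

|z - z0| = r describes a circle centered at z0 with radius r
Here z0 = 12i and r = 36
Locus: Circle centered at (0, 12) with radius 36


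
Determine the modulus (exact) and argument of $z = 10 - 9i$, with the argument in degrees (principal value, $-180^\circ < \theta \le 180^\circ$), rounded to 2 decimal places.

|z| = sqrt(10^2 + (-9)^2) = sqrt(181)
arg(z) = arctan(b/a) = arctan(-9/10) (quadrant-adjusted) = -41.99°


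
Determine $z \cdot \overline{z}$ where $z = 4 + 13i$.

z * conjugate(z) = |z|^2 = a^2 + b^2
= 4^2 + 13^2 = 185


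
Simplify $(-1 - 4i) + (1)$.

(-1 + 1) + (-4 + 0)i = -4i


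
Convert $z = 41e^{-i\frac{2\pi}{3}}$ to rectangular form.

a = r cos θ = 41 * -1/2 = -41/2
b = r sin θ = 41 * -sqrt(3)/2 = -41*sqrt(3)/2
z = -41/2 - (41*sqrt(3)/2)i


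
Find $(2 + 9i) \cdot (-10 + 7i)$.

(a1*a2 - b1*b2) + (a1*b2 + b1*a2)i
= (-20 - 63) + (14 + (-90))i
= -83 - 76i


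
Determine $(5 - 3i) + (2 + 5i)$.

(5 + 2) + (-3 + 5)i = 7 + 2i


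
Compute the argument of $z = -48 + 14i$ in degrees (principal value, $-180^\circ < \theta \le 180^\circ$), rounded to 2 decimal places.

θ = arctan(b/a) = arctan(14/-48) (quadrant-adjusted) = 163.74°


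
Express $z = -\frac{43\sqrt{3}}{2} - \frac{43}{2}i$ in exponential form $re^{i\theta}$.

r = |z| = sqrt((-43*sqrt(3)/2)^2 + (-43/2)^2) = sqrt(5547/4 + 1849/4) = sqrt(1849) = 43
θ = arctan(b/a) = arctan(-21.5/-37.2391) (quadrant-adjusted) = -150° = -5π/6
z = 43e^(-i*5π/6)


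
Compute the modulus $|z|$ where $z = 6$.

|z| = sqrt(a^2 + b^2) = sqrt(6^2 + 0^2) = sqrt(36) = 6


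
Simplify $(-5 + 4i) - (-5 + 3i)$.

(-5 - (-5)) + (4 - 3)i = i


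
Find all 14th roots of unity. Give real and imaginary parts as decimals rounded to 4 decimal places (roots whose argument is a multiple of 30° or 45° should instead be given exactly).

ω_k = e^(2πik/14) = cos(2πk/14) + i sin(2πk/14) for k = 0, 1, ..., 13
Roots: 1, 0.9010 + 0.4339i, 0.6235 + 0.7818i, 0.2225 + 0.9749i, -0.2225 + 0.9749i, -0.6235 + 0.7818i, -0.9010 + 0.4339i, -1, -0.9010 - 0.4339i, -0.6235 - 0.7818i, -0.2225 - 0.9749i, 0.2225 - 0.9749i, 0.6235 - 0.7818i, 0.9010 - 0.4339i


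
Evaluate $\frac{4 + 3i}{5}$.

Divisor is real, so divide each part by 5:
= 4/5 + (3/5)i


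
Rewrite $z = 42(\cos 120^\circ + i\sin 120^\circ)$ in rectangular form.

a = r cos θ = 42 * -1/2 = -21
b = r sin θ = 42 * sqrt(3)/2 = 21*sqrt(3)
z = -21 + 21*sqrt(3)i


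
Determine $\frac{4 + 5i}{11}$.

Divisor is real, so divide each part by 11:
= 4/11 + (5/11)i


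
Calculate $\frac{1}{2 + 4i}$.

Multiply numerator and denominator by conjugate (2 - 4i):
= (1)(2 - 4i) / (2^2 + 4^2)
= (2 - 4i) / 20
Divide through by 2: (1 - 2i) / 10
= 1/10 - (1/5)i


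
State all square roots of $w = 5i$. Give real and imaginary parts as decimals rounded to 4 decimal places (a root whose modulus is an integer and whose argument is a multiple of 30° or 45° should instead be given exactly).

|w| = 5, arg(w) = 90°
Root modulus = 5^(1/2) ≈ 2.236068
Root arguments: θ_k = (90° + 360°k)/2 for k = 0, 1, ..., 1
Compute each root as (root modulus)(cos θ_k + i sin θ_k) using full-precision intermediates, then round to 4 decimal places.
Roots: 1.5811 + 1.5811i, -1.5811 - 1.5811i


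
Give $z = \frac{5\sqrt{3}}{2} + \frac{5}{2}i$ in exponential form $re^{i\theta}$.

r = |z| = sqrt((5*sqrt(3)/2)^2 + (5/2)^2) = sqrt(75/4 + 25/4) = sqrt(25) = 5
θ = arctan(b/a) = arctan(2.5/4.3301) (quadrant-adjusted) = 30° = π/6
z = 5e^(i*π/6)


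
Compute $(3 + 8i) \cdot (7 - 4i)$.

(a1*a2 - b1*b2) + (a1*b2 + b1*a2)i
= (21 - (-32)) + (-12 + 56)i
= 53 + 44i


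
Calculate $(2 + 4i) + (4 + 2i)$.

(2 + 4) + (4 + 2)i = 6 + 6i


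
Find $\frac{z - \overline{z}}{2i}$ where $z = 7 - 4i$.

z - conjugate(z) = 2bi
(z - conjugate(z))/(2i) = 2bi/(2i) = b = -4


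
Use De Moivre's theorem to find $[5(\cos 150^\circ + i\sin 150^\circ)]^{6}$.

By De Moivre: z^n = r^n(cos(nθ) + i sin(nθ))
= 5^6(cos(6*150°) + i sin(6*150°))
= 15625(cos 180° + i sin 180°)
= -15625


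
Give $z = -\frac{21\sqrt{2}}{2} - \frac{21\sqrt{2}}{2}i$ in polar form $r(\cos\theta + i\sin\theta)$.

r = |z| = sqrt(a^2 + b^2) = sqrt((-21*sqrt(2)/2)^2 + (-21*sqrt(2)/2)^2) = sqrt(441/2 + 441/2) = sqrt(441) = 21
θ = arctan(b/a) = arctan(-14.8492/-14.8492) (quadrant-adjusted) = 225°
z = 21(cos 225° + i sin 225°)


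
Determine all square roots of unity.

ω_k = e^(2πik/2) = cos(2πk/2) + i sin(2πk/2) for k = 0, 1, ..., 1
Roots: 1, -1


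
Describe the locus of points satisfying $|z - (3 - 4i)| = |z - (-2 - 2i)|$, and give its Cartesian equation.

|z - z1| = |z - z2| means z is equidistant from z1 and z2,
i.e. the perpendicular bisector of the segment from (3, -4) to (-2, -2) (midpoint (1/2, -3)).
With z = x + yi, square both sides:
(x - 3)^2 + (y - (-4))^2 = (x - (-2))^2 + (y - (-2))^2
The x^2 and y^2 terms cancel: -10x + 4y = 8 - 25 = -17
Simplify: 10x - 4y = 17
Locus: Perpendicular bisector of the segment from (3, -4) to (-2, -2): the line 10x - 4y = 17


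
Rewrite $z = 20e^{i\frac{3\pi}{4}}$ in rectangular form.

a = r cos θ = 20 * -sqrt(2)/2 = -10*sqrt(2)
b = r sin θ = 20 * sqrt(2)/2 = 10*sqrt(2)
z = -10*sqrt(2) + 10*sqrt(2)i


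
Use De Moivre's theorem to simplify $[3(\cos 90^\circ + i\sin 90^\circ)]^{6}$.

By De Moivre: z^n = r^n(cos(nθ) + i sin(nθ))
= 3^6(cos(6*90°) + i sin(6*90°))
= 729(cos 180° + i sin 180°)
= -729


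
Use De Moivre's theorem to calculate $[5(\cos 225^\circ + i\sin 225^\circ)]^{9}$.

By De Moivre: z^n = r^n(cos(nθ) + i sin(nθ))
= 5^9(cos(9*225°) + i sin(9*225°))
= 1953125(cos 225° + i sin 225°)
= -1953125*sqrt(2)/2 - (1953125*sqrt(2)/2)i
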